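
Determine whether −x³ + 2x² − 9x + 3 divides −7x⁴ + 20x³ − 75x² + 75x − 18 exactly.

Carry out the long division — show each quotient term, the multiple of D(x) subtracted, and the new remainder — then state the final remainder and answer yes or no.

R(x) = 0, so D(x) is a factor of P(x). yes

Step 1: lead(−7x⁴ + 20x³ − 75x² + 75x − 18) ÷ lead(D) = −7x⁴ ÷ −x³ = 7x. Subtract (7x)·D = −7x⁴ + 14x³ − 63x² + 21x. Remainder: 6x³ − 12x² + 54x − 18.
Step 2: lead(6x³ − 12x² + 54x − 18) ÷ lead(D) = 6x³ ÷ −x³ = −6. Subtract (−6)·D = 6x³ − 12x² + 54x − 18. Remainder: 0.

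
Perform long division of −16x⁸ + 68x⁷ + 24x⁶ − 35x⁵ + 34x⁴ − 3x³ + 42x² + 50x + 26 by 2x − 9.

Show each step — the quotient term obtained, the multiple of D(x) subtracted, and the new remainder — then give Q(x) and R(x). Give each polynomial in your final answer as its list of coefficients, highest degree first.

Step 1: lead(−16x⁸ + 68x⁷ + 24x⁶ − 35x⁵ + 34x⁴ − 3x³ + 42x² + 50x + 26) ÷ lead(D) = −16x⁸ ÷ 2x = −8x⁷. Subtract (−8x⁷)·D = −16x⁸ + 72x⁷. Remainder: −4x⁷ + 24x⁶ − 35x⁵ + 34x⁴ − 3x³ + 42x² + 50x + 26.
Step 2: lead(−4x⁷ + 24x⁶ − 35x⁵ + 34x⁴ − 3x³ + 42x² + 50x + 26) ÷ lead(D) = −4x⁷ ÷ 2x = −2x⁶. Subtract (−2x⁶)·D = −4x⁷ + 18x⁶. Remainder: 6x⁶ − 35x⁵ + 34x⁴ − 3x³ + 42x² + 50x + 26.
Step 3: lead(6x⁶ − 35x⁵ + 34x⁴ − 3x³ + 42x² + 50x + 26) ÷ lead(D) = 6x⁶ ÷ 2x = 3x⁵. Subtract (3x⁵)·D = 6x⁶ − 27x⁵. Remainder: −8x⁵ + 34x⁴ − 3x³ + 42x² + 50x + 26.
Step 4: lead(−8x⁵ + 34x⁴ − 3x³ + 42x² + 50x + 26) ÷ lead(D) = −8x⁵ ÷ 2x = −4x⁴. Subtract (−4x⁴)·D = −8x⁵ + 36x⁴. Remainder: −2x⁴ − 3x³ + 42x² + 50x + 26.
Step 5: lead(−2x⁴ − 3x³ + 42x² + 50x + 26) ÷ lead(D) = −2x⁴ ÷ 2x = −x³. Subtract (−x³)·D = −2x⁴ + 9x³. Remainder: −12x³ + 42x² + 50x + 26.
Step 6: lead(−12x³ + 42x² + 50x + 26) ÷ lead(D) = −12x³ ÷ 2x = −6x². Subtract (−6x²)·D = −12x³ + 54x². Remainder: −12x² + 50x + 26.
Step 7: lead(−12x² + 50x + 26) ÷ lead(D) = −12x² ÷ 2x = −6x. Subtract (−6x)·D = −12x² + 54x. Remainder: −4x + 26.
Step 8: lead(−4x + 26) ÷ lead(D) = −4x ÷ 2x = −2. Subtract (−2)·D = −4x + 18. Remainder: 8.

Q = [-8, -2, 3, -4, -1, -6, -6, -2]; R = [8]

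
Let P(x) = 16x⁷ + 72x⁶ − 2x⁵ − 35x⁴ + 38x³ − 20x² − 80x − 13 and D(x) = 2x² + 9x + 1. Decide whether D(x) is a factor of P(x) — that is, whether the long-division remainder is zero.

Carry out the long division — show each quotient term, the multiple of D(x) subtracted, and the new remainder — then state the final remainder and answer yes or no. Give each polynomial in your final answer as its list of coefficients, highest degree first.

Step 1: lead(16x⁷ + 72x⁶ − 2x⁵ − 35x⁴ + 38x³ − 20x² − 80x − 13) ÷ lead(D) = 16x⁷ ÷ 2x² = 8x⁵. Subtract (8x⁵)·D = 16x⁷ + 72x⁶ + 8x⁵. Remainder: −10x⁵ − 35x⁴ + 38x³ − 20x² − 80x − 13.
Step 2: lead(−10x⁵ − 35x⁴ + 38x³ − 20x² − 80x − 13) ÷ lead(D) = −10x⁵ ÷ 2x² = −5x³. Subtract (−5x³)·D = −10x⁵ − 45x⁴ − 5x³. Remainder: 10x⁴ + 43x³ − 20x² − 80x − 13.
Step 3: lead(10x⁴ + 43x³ − 20x² − 80x − 13) ÷ lead(D) = 10x⁴ ÷ 2x² = 5x². Subtract (5x²)·D = 10x⁴ + 45x³ + 5x². Remainder: −2x³ − 25x² − 80x − 13.
Step 4: lead(−2x³ − 25x² − 80x − 13) ÷ lead(D) = −2x³ ÷ 2x² = −x. Subtract (−x)·D = −2x³ − 9x² − x. Remainder: −16x² − 79x − 13.
Step 5: lead(−16x² − 79x − 13) ÷ lead(D) = −16x² ÷ 2x² = −8. Subtract (−8)·D = −16x² − 72x − 8. Remainder: −7x − 5.

R = [-7, -5], so D(x) is not a factor of P(x). no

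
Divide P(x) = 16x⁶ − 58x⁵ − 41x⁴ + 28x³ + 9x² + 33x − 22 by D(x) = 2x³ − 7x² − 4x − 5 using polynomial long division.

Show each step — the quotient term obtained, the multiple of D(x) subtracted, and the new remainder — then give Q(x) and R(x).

Q(x) = 8x³ − x² − 8x + 4; R(x) = 9x − 2

Step 1: lead(16x⁶ − 58x⁵ − 41x⁴ + 28x³ + 9x² + 33x − 22) ÷ lead(D) = 16x⁶ ÷ 2x³ = 8x³. Subtract (8x³)·D = 16x⁶ − 56x⁵ − 32x⁴ − 40x³. Remainder: −2x⁵ − 9x⁴ + 68x³ + 9x² + 33x − 22.
Step 2: lead(−2x⁵ − 9x⁴ + 68x³ + 9x² + 33x − 22) ÷ lead(D) = −2x⁵ ÷ 2x³ = −x². Subtract (−x²)·D = −2x⁵ + 7x⁴ + 4x³ + 5x². Remainder: −16x⁴ + 64x³ + 4x² + 33x − 22.
Step 3: lead(−16x⁴ + 64x³ + 4x² + 33x − 22) ÷ lead(D) = −16x⁴ ÷ 2x³ = −8x. Subtract (−8x)·D = −16x⁴ + 56x³ + 32x² + 40x. Remainder: 8x³ − 28x² − 7x − 22.
Step 4: lead(8x³ − 28x² − 7x − 22) ÷ lead(D) = 8x³ ÷ 2x³ = 4. Subtract (4)·D = 8x³ − 28x² − 16x − 20. Remainder: 9x − 2.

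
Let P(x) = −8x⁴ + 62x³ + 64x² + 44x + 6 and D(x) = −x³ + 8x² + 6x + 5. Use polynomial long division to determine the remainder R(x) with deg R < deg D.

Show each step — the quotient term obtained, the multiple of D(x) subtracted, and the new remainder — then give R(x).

R(x) = −8x − 4

Step 1: lead(−8x⁴ + 62x³ + 64x² + 44x + 6) ÷ lead(D) = −8x⁴ ÷ −x³ = 8x. Subtract (8x)·D = −8x⁴ + 64x³ + 48x² + 40x. Remainder: −2x³ + 16x² + 4x + 6.
Step 2: lead(−2x³ + 16x² + 4x + 6) ÷ lead(D) = −2x³ ÷ −x³ = 2. Subtract (2)·D = −2x³ + 16x² + 12x + 10. Remainder: −8x − 4.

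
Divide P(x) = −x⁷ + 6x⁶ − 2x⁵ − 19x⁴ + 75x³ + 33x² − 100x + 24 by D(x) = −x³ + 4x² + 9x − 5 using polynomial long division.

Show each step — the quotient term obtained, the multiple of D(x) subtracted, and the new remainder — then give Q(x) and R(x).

Step 1: lead(−x⁷ + 6x⁶ − 2x⁵ − 19x⁴ + 75x³ + 33x² − 100x + 24) ÷ lead(D) = −x⁷ ÷ −x³ = x⁴. Subtract (x⁴)·D = −x⁷ + 4x⁶ + 9x⁵ − 5x⁴. Remainder: 2x⁶ − 11x⁵ − 14x⁴ + 75x³ + 33x² − 100x + 24.
Step 2: lead(2x⁶ − 11x⁵ − 14x⁴ + 75x³ + 33x² − 100x + 24) ÷ lead(D) = 2x⁶ ÷ −x³ = −2x³. Subtract (−2x³)·D = 2x⁶ − 8x⁵ − 18x⁴ + 10x³. Remainder: −3x⁵ + 4x⁴ + 65x³ + 33x² − 100x + 24.
Step 3: lead(−3x⁵ + 4x⁴ + 65x³ + 33x² − 100x + 24) ÷ lead(D) = −3x⁵ ÷ −x³ = 3x². Subtract (3x²)·D = −3x⁵ + 12x⁴ + 27x³ − 15x². Remainder: −8x⁴ + 38x³ + 48x² − 100x + 24.
Step 4: lead(−8x⁴ + 38x³ + 48x² − 100x + 24) ÷ lead(D) = −8x⁴ ÷ −x³ = 8x. Subtract (8x)·D = −8x⁴ + 32x³ + 72x² − 40x. Remainder: 6x³ − 24x² − 60x + 24.
Step 5: lead(6x³ − 24x² − 60x + 24) ÷ lead(D) = 6x³ ÷ −x³ = −6. Subtract (−6)·D = 6x³ − 24x² − 54x + 30. Remainder: −6x − 6.

Q(x) = x⁴ − 2x³ + 3x² + 8x − 6; R(x) = −6x − 6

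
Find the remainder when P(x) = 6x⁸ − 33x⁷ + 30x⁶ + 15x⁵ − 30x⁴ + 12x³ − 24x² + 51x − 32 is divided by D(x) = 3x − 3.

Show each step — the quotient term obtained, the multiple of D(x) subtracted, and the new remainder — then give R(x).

R(x) = −5

Step 1: lead(6x⁸ − 33x⁷ + 30x⁶ + 15x⁵ − 30x⁴ + 12x³ − 24x² + 51x − 32) ÷ lead(D) = 6x⁸ ÷ 3x = 2x⁷. Subtract (2x⁷)·D = 6x⁸ − 6x⁷. Remainder: −27x⁷ + 30x⁶ + 15x⁵ − 30x⁴ + 12x³ − 24x² + 51x − 32.
Step 2: lead(−27x⁷ + 30x⁶ + 15x⁵ − 30x⁴ + 12x³ − 24x² + 51x − 32) ÷ lead(D) = −27x⁷ ÷ 3x = −9x⁶. Subtract (−9x⁶)·D = −27x⁷ + 27x⁶. Remainder: 3x⁶ + 15x⁵ − 30x⁴ + 12x³ − 24x² + 51x − 32.
Step 3: lead(3x⁶ + 15x⁵ − 30x⁴ + 12x³ − 24x² + 51x − 32) ÷ lead(D) = 3x⁶ ÷ 3x = x⁵. Subtract (x⁵)·D = 3x⁶ − 3x⁵. Remainder: 18x⁵ − 30x⁴ + 12x³ − 24x² + 51x − 32.
Step 4: lead(18x⁵ − 30x⁴ + 12x³ − 24x² + 51x − 32) ÷ lead(D) = 18x⁵ ÷ 3x = 6x⁴. Subtract (6x⁴)·D = 18x⁵ − 18x⁴. Remainder: −12x⁴ + 12x³ − 24x² + 51x − 32.
Step 5: lead(−12x⁴ + 12x³ − 24x² + 51x − 32) ÷ lead(D) = −12x⁴ ÷ 3x = −4x³. Subtract (−4x³)·D = −12x⁴ + 12x³. Remainder: −24x² + 51x − 32.
Step 6: lead(−24x² + 51x − 32) ÷ lead(D) = −24x² ÷ 3x = −8x. Subtract (−8x)·D = −24x² + 24x. Remainder: 27x − 32.
Step 7: lead(27x − 32) ÷ lead(D) = 27x ÷ 3x = 9. Subtract (9)·D = 27x − 27. Remainder: −5.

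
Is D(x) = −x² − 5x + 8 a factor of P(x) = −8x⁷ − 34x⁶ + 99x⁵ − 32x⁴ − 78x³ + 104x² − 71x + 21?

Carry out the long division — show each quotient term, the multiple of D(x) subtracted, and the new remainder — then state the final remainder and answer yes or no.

R(x) = −3, so D(x) is not a factor of P(x). no

Step 1: lead(−8x⁷ − 34x⁶ + 99x⁵ − 32x⁴ − 78x³ + 104x² − 71x + 21) ÷ lead(D) = −8x⁷ ÷ −x² = 8x⁵. Subtract (8x⁵)·D = −8x⁷ − 40x⁶ + 64x⁵. Remainder: 6x⁶ + 35x⁵ − 32x⁴ − 78x³ + 104x² − 71x + 21.
Step 2: lead(6x⁶ + 35x⁵ − 32x⁴ − 78x³ + 104x² − 71x + 21) ÷ lead(D) = 6x⁶ ÷ −x² = −6x⁴. Subtract (−6x⁴)·D = 6x⁶ + 30x⁵ − 48x⁴. Remainder: 5x⁵ + 16x⁴ − 78x³ + 104x² − 71x + 21.
Step 3: lead(5x⁵ + 16x⁴ − 78x³ + 104x² − 71x + 21) ÷ lead(D) = 5x⁵ ÷ −x² = −5x³. Subtract (−5x³)·D = 5x⁵ + 25x⁴ − 40x³. Remainder: −9x⁴ − 38x³ + 104x² − 71x + 21.
Step 4: lead(−9x⁴ − 38x³ + 104x² − 71x + 21) ÷ lead(D) = −9x⁴ ÷ −x² = 9x². Subtract (9x²)·D = −9x⁴ − 45x³ + 72x². Remainder: 7x³ + 32x² − 71x + 21.
Step 5: lead(7x³ + 32x² − 71x + 21) ÷ lead(D) = 7x³ ÷ −x² = −7x. Subtract (−7x)·D = 7x³ + 35x² − 56x. Remainder: −3x² − 15x + 21.
Step 6: lead(−3x² − 15x + 21) ÷ lead(D) = −3x² ÷ −x² = 3. Subtract (3)·D = −3x² − 15x + 24. Remainder: −3.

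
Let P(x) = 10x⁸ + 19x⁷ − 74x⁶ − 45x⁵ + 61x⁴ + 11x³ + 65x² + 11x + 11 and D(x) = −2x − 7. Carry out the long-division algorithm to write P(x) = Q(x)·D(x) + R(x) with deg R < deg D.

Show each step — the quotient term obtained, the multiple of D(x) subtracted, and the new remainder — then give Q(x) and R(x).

Q(x) = −5x⁷ + 8x⁶ + 9x⁵ − 9x⁴ + x³ − 9x² − x − 2; R(x) = −3

Step 1: lead(10x⁸ + 19x⁷ − 74x⁶ − 45x⁵ + 61x⁴ + 11x³ + 65x² + 11x + 11) ÷ lead(D) = 10x⁸ ÷ −2x = −5x⁷. Subtract (−5x⁷)·D = 10x⁸ + 35x⁷. Remainder: −16x⁷ − 74x⁶ − 45x⁵ + 61x⁴ + 11x³ + 65x² + 11x + 11.
Step 2: lead(−16x⁷ − 74x⁶ − 45x⁵ + 61x⁴ + 11x³ + 65x² + 11x + 11) ÷ lead(D) = −16x⁷ ÷ −2x = 8x⁶. Subtract (8x⁶)·D = −16x⁷ − 56x⁶. Remainder: −18x⁶ − 45x⁵ + 61x⁴ + 11x³ + 65x² + 11x + 11.
Step 3: lead(−18x⁶ − 45x⁵ + 61x⁴ + 11x³ + 65x² + 11x + 11) ÷ lead(D) = −18x⁶ ÷ −2x = 9x⁵. Subtract (9x⁵)·D = −18x⁶ − 63x⁵. Remainder: 18x⁵ + 61x⁴ + 11x³ + 65x² + 11x + 11.
Step 4: lead(18x⁵ + 61x⁴ + 11x³ + 65x² + 11x + 11) ÷ lead(D) = 18x⁵ ÷ −2x = −9x⁴. Subtract (−9x⁴)·D = 18x⁵ + 63x⁴. Remainder: −2x⁴ + 11x³ + 65x² + 11x + 11.
Step 5: lead(−2x⁴ + 11x³ + 65x² + 11x + 11) ÷ lead(D) = −2x⁴ ÷ −2x = x³. Subtract (x³)·D = −2x⁴ − 7x³. Remainder: 18x³ + 65x² + 11x + 11.
Step 6: lead(18x³ + 65x² + 11x + 11) ÷ lead(D) = 18x³ ÷ −2x = −9x². Subtract (−9x²)·D = 18x³ + 63x². Remainder: 2x² + 11x + 11.
Step 7: lead(2x² + 11x + 11) ÷ lead(D) = 2x² ÷ −2x = −x. Subtract (−x)·D = 2x² + 7x. Remainder: 4x + 11.
Step 8: lead(4x + 11) ÷ lead(D) = 4x ÷ −2x = −2. Subtract (−2)·D = 4x + 14. Remainder: −3.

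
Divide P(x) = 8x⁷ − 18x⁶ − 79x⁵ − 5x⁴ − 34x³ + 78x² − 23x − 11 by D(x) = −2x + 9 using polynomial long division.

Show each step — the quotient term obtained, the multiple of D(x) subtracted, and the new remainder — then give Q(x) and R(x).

Q(x) = −4x⁶ − 9x⁵ − x⁴ − 2x³ + 8x² − 3x − 2; R(x) = 7

Step 1: lead(8x⁷ − 18x⁶ − 79x⁵ − 5x⁴ − 34x³ + 78x² − 23x − 11) ÷ lead(D) = 8x⁷ ÷ −2x = −4x⁶. Subtract (−4x⁶)·D = 8x⁷ − 36x⁶. Remainder: 18x⁶ − 79x⁵ − 5x⁴ − 34x³ + 78x² − 23x − 11.
Step 2: lead(18x⁶ − 79x⁵ − 5x⁴ − 34x³ + 78x² − 23x − 11) ÷ lead(D) = 18x⁶ ÷ −2x = −9x⁵. Subtract (−9x⁵)·D = 18x⁶ − 81x⁵. Remainder: 2x⁵ − 5x⁴ − 34x³ + 78x² − 23x − 11.
Step 3: lead(2x⁵ − 5x⁴ − 34x³ + 78x² − 23x − 11) ÷ lead(D) = 2x⁵ ÷ −2x = −x⁴. Subtract (−x⁴)·D = 2x⁵ − 9x⁴. Remainder: 4x⁴ − 34x³ + 78x² − 23x − 11.
Step 4: lead(4x⁴ − 34x³ + 78x² − 23x − 11) ÷ lead(D) = 4x⁴ ÷ −2x = −2x³. Subtract (−2x³)·D = 4x⁴ − 18x³. Remainder: −16x³ + 78x² − 23x − 11.
Step 5: lead(−16x³ + 78x² − 23x − 11) ÷ lead(D) = −16x³ ÷ −2x = 8x². Subtract (8x²)·D = −16x³ + 72x². Remainder: 6x² − 23x − 11.
Step 6: lead(6x² − 23x − 11) ÷ lead(D) = 6x² ÷ −2x = −3x. Subtract (−3x)·D = 6x² − 27x. Remainder: 4x − 11.
Step 7: lead(4x − 11) ÷ lead(D) = 4x ÷ −2x = −2. Subtract (−2)·D = 4x − 18. Remainder: 7.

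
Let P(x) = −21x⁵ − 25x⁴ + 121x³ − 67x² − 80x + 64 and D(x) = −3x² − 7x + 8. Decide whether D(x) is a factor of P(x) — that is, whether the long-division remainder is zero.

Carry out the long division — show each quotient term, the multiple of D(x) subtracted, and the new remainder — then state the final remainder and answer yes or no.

Step 1: lead(−21x⁵ − 25x⁴ + 121x³ − 67x² − 80x + 64) ÷ lead(D) = −21x⁵ ÷ −3x² = 7x³. Subtract (7x³)·D = −21x⁵ − 49x⁴ + 56x³. Remainder: 24x⁴ + 65x³ − 67x² − 80x + 64.
Step 2: lead(24x⁴ + 65x³ − 67x² − 80x + 64) ÷ lead(D) = 24x⁴ ÷ −3x² = −8x². Subtract (−8x²)·D = 24x⁴ + 56x³ − 64x². Remainder: 9x³ − 3x² − 80x + 64.
Step 3: lead(9x³ − 3x² − 80x + 64) ÷ lead(D) = 9x³ ÷ −3x² = −3x. Subtract (−3x)·D = 9x³ + 21x² − 24x. Remainder: −24x² − 56x + 64.
Step 4: lead(−24x² − 56x + 64) ÷ lead(D) = −24x² ÷ −3x² = 8. Subtract (8)·D = −24x² − 56x + 64. Remainder: 0.

R(x) = 0, so D(x) is a factor of P(x). yes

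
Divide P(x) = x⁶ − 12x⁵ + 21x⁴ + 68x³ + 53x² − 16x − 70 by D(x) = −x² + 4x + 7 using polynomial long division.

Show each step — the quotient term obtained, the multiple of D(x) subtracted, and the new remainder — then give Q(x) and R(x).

Q(x) = −x⁴ + 8x³ + 4x² + 4x − 9; R(x) = −8x − 7

Step 1: lead(x⁶ − 12x⁵ + 21x⁴ + 68x³ + 53x² − 16x − 70) ÷ lead(D) = x⁶ ÷ −x² = −x⁴. Subtract (−x⁴)·D = x⁶ − 4x⁵ − 7x⁴. Remainder: −8x⁵ + 28x⁴ + 68x³ + 53x² − 16x − 70.
Step 2: lead(−8x⁵ + 28x⁴ + 68x³ + 53x² − 16x − 70) ÷ lead(D) = −8x⁵ ÷ −x² = 8x³. Subtract (8x³)·D = −8x⁵ + 32x⁴ + 56x³. Remainder: −4x⁴ + 12x³ + 53x² − 16x − 70.
Step 3: lead(−4x⁴ + 12x³ + 53x² − 16x − 70) ÷ lead(D) = −4x⁴ ÷ −x² = 4x². Subtract (4x²)·D = −4x⁴ + 16x³ + 28x². Remainder: −4x³ + 25x² − 16x − 70.
Step 4: lead(−4x³ + 25x² − 16x − 70) ÷ lead(D) = −4x³ ÷ −x² = 4x. Subtract (4x)·D = −4x³ + 16x² + 28x. Remainder: 9x² − 44x − 70.
Step 5: lead(9x² − 44x − 70) ÷ lead(D) = 9x² ÷ −x² = −9. Subtract (−9)·D = 9x² − 36x − 63. Remainder: −8x − 7.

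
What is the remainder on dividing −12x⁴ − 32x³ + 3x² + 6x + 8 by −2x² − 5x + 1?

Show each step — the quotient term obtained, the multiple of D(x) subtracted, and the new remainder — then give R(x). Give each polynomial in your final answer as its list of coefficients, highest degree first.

Step 1: lead(−12x⁴ − 32x³ + 3x² + 6x + 8) ÷ lead(D) = −12x⁴ ÷ −2x² = 6x². Subtract (6x²)·D = −12x⁴ − 30x³ + 6x². Remainder: −2x³ − 3x² + 6x + 8.
Step 2: lead(−2x³ − 3x² + 6x + 8) ÷ lead(D) = −2x³ ÷ −2x² = x. Subtract (x)·D = −2x³ − 5x² + x. Remainder: 2x² + 5x + 8.
Step 3: lead(2x² + 5x + 8) ÷ lead(D) = 2x² ÷ −2x² = −1. Subtract (−1)·D = 2x² + 5x − 1. Remainder: 9.

R = [9]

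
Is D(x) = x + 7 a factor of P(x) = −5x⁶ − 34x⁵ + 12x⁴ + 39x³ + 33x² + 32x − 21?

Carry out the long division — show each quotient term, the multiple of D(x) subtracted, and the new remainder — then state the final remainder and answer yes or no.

Step 1: lead(−5x⁶ − 34x⁵ + 12x⁴ + 39x³ + 33x² + 32x − 21) ÷ lead(D) = −5x⁶ ÷ x = −5x⁵. Subtract (−5x⁵)·D = −5x⁶ − 35x⁵. Remainder: x⁵ + 12x⁴ + 39x³ + 33x² + 32x − 21.
Step 2: lead(x⁵ + 12x⁴ + 39x³ + 33x² + 32x − 21) ÷ lead(D) = x⁵ ÷ x = x⁴. Subtract (x⁴)·D = x⁵ + 7x⁴. Remainder: 5x⁴ + 39x³ + 33x² + 32x − 21.
Step 3: lead(5x⁴ + 39x³ + 33x² + 32x − 21) ÷ lead(D) = 5x⁴ ÷ x = 5x³. Subtract (5x³)·D = 5x⁴ + 35x³. Remainder: 4x³ + 33x² + 32x − 21.
Step 4: lead(4x³ + 33x² + 32x − 21) ÷ lead(D) = 4x³ ÷ x = 4x². Subtract (4x²)·D = 4x³ + 28x². Remainder: 5x² + 32x − 21.
Step 5: lead(5x² + 32x − 21) ÷ lead(D) = 5x² ÷ x = 5x. Subtract (5x)·D = 5x² + 35x. Remainder: −3x − 21.
Step 6: lead(−3x − 21) ÷ lead(D) = −3x ÷ x = −3. Subtract (−3)·D = −3x − 21. Remainder: 0.

R(x) = 0, so D(x) is a factor of P(x). yes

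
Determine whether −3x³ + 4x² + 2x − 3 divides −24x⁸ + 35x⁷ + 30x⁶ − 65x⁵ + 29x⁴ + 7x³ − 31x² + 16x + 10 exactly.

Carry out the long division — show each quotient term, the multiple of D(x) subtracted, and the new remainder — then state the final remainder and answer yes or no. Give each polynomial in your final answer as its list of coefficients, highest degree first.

Step 1: lead(−24x⁸ + 35x⁷ + 30x⁶ − 65x⁵ + 29x⁴ + 7x³ − 31x² + 16x + 10) ÷ lead(D) = −24x⁸ ÷ −3x³ = 8x⁵. Subtract (8x⁵)·D = −24x⁸ + 32x⁷ + 16x⁶ − 24x⁵. Remainder: 3x⁷ + 14x⁶ − 41x⁵ + 29x⁴ + 7x³ − 31x² + 16x + 10.
Step 2: lead(3x⁷ + 14x⁶ − 41x⁵ + 29x⁴ + 7x³ − 31x² + 16x + 10) ÷ lead(D) = 3x⁷ ÷ −3x³ = −x⁴. Subtract (−x⁴)·D = 3x⁷ − 4x⁶ − 2x⁵ + 3x⁴. Remainder: 18x⁶ − 39x⁵ + 26x⁴ + 7x³ − 31x² + 16x + 10.
Step 3: lead(18x⁶ − 39x⁵ + 26x⁴ + 7x³ − 31x² + 16x + 10) ÷ lead(D) = 18x⁶ ÷ −3x³ = −6x³. Subtract (−6x³)·D = 18x⁶ − 24x⁵ − 12x⁴ + 18x³. Remainder: −15x⁵ + 38x⁴ − 11x³ − 31x² + 16x + 10.
Step 4: lead(−15x⁵ + 38x⁴ − 11x³ − 31x² + 16x + 10) ÷ lead(D) = −15x⁵ ÷ −3x³ = 5x². Subtract (5x²)·D = −15x⁵ + 20x⁴ + 10x³ − 15x². Remainder: 18x⁴ − 21x³ − 16x² + 16x + 10.
Step 5: lead(18x⁴ − 21x³ − 16x² + 16x + 10) ÷ lead(D) = 18x⁴ ÷ −3x³ = −6x. Subtract (−6x)·D = 18x⁴ − 24x³ − 12x² + 18x. Remainder: 3x³ − 4x² − 2x + 10.
Step 6: lead(3x³ − 4x² − 2x + 10) ÷ lead(D) = 3x³ ÷ −3x³ = −1. Subtract (−1)·D = 3x³ − 4x² − 2x + 3. Remainder: 7.

R = [7], so D(x) is not a factor of P(x). no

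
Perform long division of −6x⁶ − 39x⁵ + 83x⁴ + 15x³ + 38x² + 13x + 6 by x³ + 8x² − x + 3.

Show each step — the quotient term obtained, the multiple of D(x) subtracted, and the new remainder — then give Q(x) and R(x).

Step 1: lead(−6x⁶ − 39x⁵ + 83x⁴ + 15x³ + 38x² + 13x + 6) ÷ lead(D) = −6x⁶ ÷ x³ = −6x³. Subtract (−6x³)·D = −6x⁶ − 48x⁵ + 6x⁴ − 18x³. Remainder: 9x⁵ + 77x⁴ + 33x³ + 38x² + 13x + 6.
Step 2: lead(9x⁵ + 77x⁴ + 33x³ + 38x² + 13x + 6) ÷ lead(D) = 9x⁵ ÷ x³ = 9x². Subtract (9x²)·D = 9x⁵ + 72x⁴ − 9x³ + 27x². Remainder: 5x⁴ + 42x³ + 11x² + 13x + 6.
Step 3: lead(5x⁴ + 42x³ + 11x² + 13x + 6) ÷ lead(D) = 5x⁴ ÷ x³ = 5x. Subtract (5x)·D = 5x⁴ + 40x³ − 5x² + 15x. Remainder: 2x³ + 16x² − 2x + 6.
Step 4: lead(2x³ + 16x² − 2x + 6) ÷ lead(D) = 2x³ ÷ x³ = 2. Subtract (2)·D = 2x³ + 16x² − 2x + 6. Remainder: 0.

Q(x) = −6x³ + 9x² + 5x + 2; R(x) = 0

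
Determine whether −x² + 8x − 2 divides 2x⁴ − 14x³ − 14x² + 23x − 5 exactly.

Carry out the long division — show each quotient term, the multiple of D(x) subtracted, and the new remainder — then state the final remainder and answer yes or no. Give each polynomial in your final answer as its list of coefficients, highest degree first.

R = [3, -1], so D(x) is not a factor of P(x). no

Step 1: lead(2x⁴ − 14x³ − 14x² + 23x − 5) ÷ lead(D) = 2x⁴ ÷ −x² = −2x². Subtract (−2x²)·D = 2x⁴ − 16x³ + 4x². Remainder: 2x³ − 18x² + 23x − 5.
Step 2: lead(2x³ − 18x² + 23x − 5) ÷ lead(D) = 2x³ ÷ −x² = −2x. Subtract (−2x)·D = 2x³ − 16x² + 4x. Remainder: −2x² + 19x − 5.
Step 3: lead(−2x² + 19x − 5) ÷ lead(D) = −2x² ÷ −x² = 2. Subtract (2)·D = −2x² + 16x − 4. Remainder: 3x − 1.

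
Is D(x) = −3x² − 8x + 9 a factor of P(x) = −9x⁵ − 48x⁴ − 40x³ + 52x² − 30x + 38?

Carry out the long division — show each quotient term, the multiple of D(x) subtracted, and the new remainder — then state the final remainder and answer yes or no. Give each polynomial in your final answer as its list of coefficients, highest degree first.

R = [-7, 2], so D(x) is not a factor of P(x). no

Step 1: lead(−9x⁵ − 48x⁴ − 40x³ + 52x² − 30x + 38) ÷ lead(D) = −9x⁵ ÷ −3x² = 3x³. Subtract (3x³)·D = −9x⁵ − 24x⁴ + 27x³. Remainder: −24x⁴ − 67x³ + 52x² − 30x + 38.
Step 2: lead(−24x⁴ − 67x³ + 52x² − 30x + 38) ÷ lead(D) = −24x⁴ ÷ −3x² = 8x². Subtract (8x²)·D = −24x⁴ − 64x³ + 72x². Remainder: −3x³ − 20x² − 30x + 38.
Step 3: lead(−3x³ − 20x² − 30x + 38) ÷ lead(D) = −3x³ ÷ −3x² = x. Subtract (x)·D = −3x³ − 8x² + 9x. Remainder: −12x² − 39x + 38.
Step 4: lead(−12x² − 39x + 38) ÷ lead(D) = −12x² ÷ −3x² = 4. Subtract (4)·D = −12x² − 32x + 36. Remainder: −7x + 2.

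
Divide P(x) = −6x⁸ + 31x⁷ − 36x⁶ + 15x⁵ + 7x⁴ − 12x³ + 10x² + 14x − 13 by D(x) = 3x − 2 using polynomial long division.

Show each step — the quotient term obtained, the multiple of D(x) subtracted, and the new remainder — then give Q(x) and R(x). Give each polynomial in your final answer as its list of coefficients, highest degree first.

Step 1: lead(−6x⁸ + 31x⁷ − 36x⁶ + 15x⁵ + 7x⁴ − 12x³ + 10x² + 14x − 13) ÷ lead(D) = −6x⁸ ÷ 3x = −2x⁷. Subtract (−2x⁷)·D = −6x⁸ + 4x⁷. Remainder: 27x⁷ − 36x⁶ + 15x⁵ + 7x⁴ − 12x³ + 10x² + 14x − 13.
Step 2: lead(27x⁷ − 36x⁶ + 15x⁵ + 7x⁴ − 12x³ + 10x² + 14x − 13) ÷ lead(D) = 27x⁷ ÷ 3x = 9x⁶. Subtract (9x⁶)·D = 27x⁷ − 18x⁶. Remainder: −18x⁶ + 15x⁵ + 7x⁴ − 12x³ + 10x² + 14x − 13.
Step 3: lead(−18x⁶ + 15x⁵ + 7x⁴ − 12x³ + 10x² + 14x − 13) ÷ lead(D) = −18x⁶ ÷ 3x = −6x⁵. Subtract (−6x⁵)·D = −18x⁶ + 12x⁵. Remainder: 3x⁵ + 7x⁴ − 12x³ + 10x² + 14x − 13.
Step 4: lead(3x⁵ + 7x⁴ − 12x³ + 10x² + 14x − 13) ÷ lead(D) = 3x⁵ ÷ 3x = x⁴. Subtract (x⁴)·D = 3x⁵ − 2x⁴. Remainder: 9x⁴ − 12x³ + 10x² + 14x − 13.
Step 5: lead(9x⁴ − 12x³ + 10x² + 14x − 13) ÷ lead(D) = 9x⁴ ÷ 3x = 3x³. Subtract (3x³)·D = 9x⁴ − 6x³. Remainder: −6x³ + 10x² + 14x − 13.
Step 6: lead(−6x³ + 10x² + 14x − 13) ÷ lead(D) = −6x³ ÷ 3x = −2x². Subtract (−2x²)·D = −6x³ + 4x². Remainder: 6x² + 14x − 13.
Step 7: lead(6x² + 14x − 13) ÷ lead(D) = 6x² ÷ 3x = 2x. Subtract (2x)·D = 6x² − 4x. Remainder: 18x − 13.
Step 8: lead(18x − 13) ÷ lead(D) = 18x ÷ 3x = 6. Subtract (6)·D = 18x − 12. Remainder: −1.

Q = [-2, 9, -6, 1, 3, -2, 2, 6]; R = [-1]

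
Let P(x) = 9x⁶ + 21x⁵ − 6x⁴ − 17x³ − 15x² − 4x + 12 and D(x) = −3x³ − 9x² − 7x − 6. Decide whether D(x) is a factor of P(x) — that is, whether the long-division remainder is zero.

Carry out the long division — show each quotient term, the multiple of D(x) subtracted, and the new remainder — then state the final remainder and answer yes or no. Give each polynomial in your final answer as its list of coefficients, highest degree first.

Step 1: lead(9x⁶ + 21x⁵ − 6x⁴ − 17x³ − 15x² − 4x + 12) ÷ lead(D) = 9x⁶ ÷ −3x³ = −3x³. Subtract (−3x³)·D = 9x⁶ + 27x⁵ + 21x⁴ + 18x³. Remainder: −6x⁵ − 27x⁴ − 35x³ − 15x² − 4x + 12.
Step 2: lead(−6x⁵ − 27x⁴ − 35x³ − 15x² − 4x + 12) ÷ lead(D) = −6x⁵ ÷ −3x³ = 2x². Subtract (2x²)·D = −6x⁵ − 18x⁴ − 14x³ − 12x². Remainder: −9x⁴ − 21x³ − 3x² − 4x + 12.
Step 3: lead(−9x⁴ − 21x³ − 3x² − 4x + 12) ÷ lead(D) = −9x⁴ ÷ −3x³ = 3x. Subtract (3x)·D = −9x⁴ − 27x³ − 21x² − 18x. Remainder: 6x³ + 18x² + 14x + 12.
Step 4: lead(6x³ + 18x² + 14x + 12) ÷ lead(D) = 6x³ ÷ −3x³ = −2. Subtract (−2)·D = 6x³ + 18x² + 14x + 12. Remainder: 0.

R = [0], so D(x) is a factor of P(x). yes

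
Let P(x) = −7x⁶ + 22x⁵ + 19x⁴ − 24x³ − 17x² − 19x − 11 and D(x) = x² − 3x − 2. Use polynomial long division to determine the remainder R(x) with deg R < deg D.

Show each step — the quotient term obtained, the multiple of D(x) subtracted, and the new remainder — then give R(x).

R(x) = −1

Step 1: lead(−7x⁶ + 22x⁵ + 19x⁴ − 24x³ − 17x² − 19x − 11) ÷ lead(D) = −7x⁶ ÷ x² = −7x⁴. Subtract (−7x⁴)·D = −7x⁶ + 21x⁵ + 14x⁴. Remainder: x⁵ + 5x⁴ − 24x³ − 17x² − 19x − 11.
Step 2: lead(x⁵ + 5x⁴ − 24x³ − 17x² − 19x − 11) ÷ lead(D) = x⁵ ÷ x² = x³. Subtract (x³)·D = x⁵ − 3x⁴ − 2x³. Remainder: 8x⁴ − 22x³ − 17x² − 19x − 11.
Step 3: lead(8x⁴ − 22x³ − 17x² − 19x − 11) ÷ lead(D) = 8x⁴ ÷ x² = 8x². Subtract (8x²)·D = 8x⁴ − 24x³ − 16x². Remainder: 2x³ − x² − 19x − 11.
Step 4: lead(2x³ − x² − 19x − 11) ÷ lead(D) = 2x³ ÷ x² = 2x. Subtract (2x)·D = 2x³ − 6x² − 4x. Remainder: 5x² − 15x − 11.
Step 5: lead(5x² − 15x − 11) ÷ lead(D) = 5x² ÷ x² = 5. Subtract (5)·D = 5x² − 15x − 10. Remainder: −1.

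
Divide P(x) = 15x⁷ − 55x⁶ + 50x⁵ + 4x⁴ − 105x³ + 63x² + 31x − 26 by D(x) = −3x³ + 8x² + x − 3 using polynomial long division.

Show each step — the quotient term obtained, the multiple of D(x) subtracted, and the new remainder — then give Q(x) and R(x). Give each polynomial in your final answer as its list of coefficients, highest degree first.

Step 1: lead(15x⁷ − 55x⁶ + 50x⁵ + 4x⁴ − 105x³ + 63x² + 31x − 26) ÷ lead(D) = 15x⁷ ÷ −3x³ = −5x⁴. Subtract (−5x⁴)·D = 15x⁷ − 40x⁶ − 5x⁵ + 15x⁴. Remainder: −15x⁶ + 55x⁵ − 11x⁴ − 105x³ + 63x² + 31x − 26.
Step 2: lead(−15x⁶ + 55x⁵ − 11x⁴ − 105x³ + 63x² + 31x − 26) ÷ lead(D) = −15x⁶ ÷ −3x³ = 5x³. Subtract (5x³)·D = −15x⁶ + 40x⁵ + 5x⁴ − 15x³. Remainder: 15x⁵ − 16x⁴ − 90x³ + 63x² + 31x − 26.
Step 3: lead(15x⁵ − 16x⁴ − 90x³ + 63x² + 31x − 26) ÷ lead(D) = 15x⁵ ÷ −3x³ = −5x². Subtract (−5x²)·D = 15x⁵ − 40x⁴ − 5x³ + 15x². Remainder: 24x⁴ − 85x³ + 48x² + 31x − 26.
Step 4: lead(24x⁴ − 85x³ + 48x² + 31x − 26) ÷ lead(D) = 24x⁴ ÷ −3x³ = −8x. Subtract (−8x)·D = 24x⁴ − 64x³ − 8x² + 24x. Remainder: −21x³ + 56x² + 7x − 26.
Step 5: lead(−21x³ + 56x² + 7x − 26) ÷ lead(D) = −21x³ ÷ −3x³ = 7. Subtract (7)·D = −21x³ + 56x² + 7x − 21. Remainder: −5.

Q = [-5, 5, -5, -8, 7]; R = [-5]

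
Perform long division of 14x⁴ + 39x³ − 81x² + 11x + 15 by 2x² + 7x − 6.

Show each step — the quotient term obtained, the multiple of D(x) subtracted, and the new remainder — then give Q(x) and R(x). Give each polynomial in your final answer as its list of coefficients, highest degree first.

Q = [7, -5, -2]; R = [-5, 3]

Step 1: lead(14x⁴ + 39x³ − 81x² + 11x + 15) ÷ lead(D) = 14x⁴ ÷ 2x² = 7x². Subtract (7x²)·D = 14x⁴ + 49x³ − 42x². Remainder: −10x³ − 39x² + 11x + 15.
Step 2: lead(−10x³ − 39x² + 11x + 15) ÷ lead(D) = −10x³ ÷ 2x² = −5x. Subtract (−5x)·D = −10x³ − 35x² + 30x. Remainder: −4x² − 19x + 15.
Step 3: lead(−4x² − 19x + 15) ÷ lead(D) = −4x² ÷ 2x² = −2. Subtract (−2)·D = −4x² − 14x + 12. Remainder: −5x + 3.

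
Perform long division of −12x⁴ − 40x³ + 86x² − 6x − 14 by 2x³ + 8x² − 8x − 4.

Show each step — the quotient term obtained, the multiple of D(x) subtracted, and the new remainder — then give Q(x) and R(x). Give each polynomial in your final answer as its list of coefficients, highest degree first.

Q = [-6, 4]; R = [6, 2, 2]

Step 1: lead(−12x⁴ − 40x³ + 86x² − 6x − 14) ÷ lead(D) = −12x⁴ ÷ 2x³ = −6x. Subtract (−6x)·D = −12x⁴ − 48x³ + 48x² + 24x. Remainder: 8x³ + 38x² − 30x − 14.
Step 2: lead(8x³ + 38x² − 30x − 14) ÷ lead(D) = 8x³ ÷ 2x³ = 4. Subtract (4)·D = 8x³ + 32x² − 32x − 16. Remainder: 6x² + 2x + 2.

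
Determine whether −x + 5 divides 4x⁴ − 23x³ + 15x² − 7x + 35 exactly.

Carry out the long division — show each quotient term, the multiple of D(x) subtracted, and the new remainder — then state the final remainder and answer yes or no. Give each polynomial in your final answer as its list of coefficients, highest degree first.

Step 1: lead(4x⁴ − 23x³ + 15x² − 7x + 35) ÷ lead(D) = 4x⁴ ÷ −x = −4x³. Subtract (−4x³)·D = 4x⁴ − 20x³. Remainder: −3x³ + 15x² − 7x + 35.
Step 2: lead(−3x³ + 15x² − 7x + 35) ÷ lead(D) = −3x³ ÷ −x = 3x². Subtract (3x²)·D = −3x³ + 15x². Remainder: −7x + 35.
Step 3: lead(−7x + 35) ÷ lead(D) = −7x ÷ −x = 7. Subtract (7)·D = −7x + 35. Remainder: 0.

R = [0], so D(x) is a factor of P(x). yes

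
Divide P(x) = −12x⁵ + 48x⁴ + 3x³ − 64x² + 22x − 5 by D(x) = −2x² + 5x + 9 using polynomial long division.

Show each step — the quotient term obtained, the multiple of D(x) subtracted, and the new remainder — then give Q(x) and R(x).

Step 1: lead(−12x⁵ + 48x⁴ + 3x³ − 64x² + 22x − 5) ÷ lead(D) = −12x⁵ ÷ −2x² = 6x³. Subtract (6x³)·D = −12x⁵ + 30x⁴ + 54x³. Remainder: 18x⁴ − 51x³ − 64x² + 22x − 5.
Step 2: lead(18x⁴ − 51x³ − 64x² + 22x − 5) ÷ lead(D) = 18x⁴ ÷ −2x² = −9x². Subtract (−9x²)·D = 18x⁴ − 45x³ − 81x². Remainder: −6x³ + 17x² + 22x − 5.
Step 3: lead(−6x³ + 17x² + 22x − 5) ÷ lead(D) = −6x³ ÷ −2x² = 3x. Subtract (3x)·D = −6x³ + 15x² + 27x. Remainder: 2x² − 5x − 5.
Step 4: lead(2x² − 5x − 5) ÷ lead(D) = 2x² ÷ −2x² = −1. Subtract (−1)·D = 2x² − 5x − 9. Remainder: 4.

Q(x) = 6x³ − 9x² + 3x − 1; R(x) = 4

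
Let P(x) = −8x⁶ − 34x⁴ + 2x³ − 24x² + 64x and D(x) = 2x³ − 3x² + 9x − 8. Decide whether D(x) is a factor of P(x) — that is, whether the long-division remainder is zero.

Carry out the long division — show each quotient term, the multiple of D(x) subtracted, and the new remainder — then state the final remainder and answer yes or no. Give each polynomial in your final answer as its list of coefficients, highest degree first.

Step 1: lead(−8x⁶ − 34x⁴ + 2x³ − 24x² + 64x) ÷ lead(D) = −8x⁶ ÷ 2x³ = −4x³. Subtract (−4x³)·D = −8x⁶ + 12x⁵ − 36x⁴ + 32x³. Remainder: −12x⁵ + 2x⁴ − 30x³ − 24x² + 64x.
Step 2: lead(−12x⁵ + 2x⁴ − 30x³ − 24x² + 64x) ÷ lead(D) = −12x⁵ ÷ 2x³ = −6x². Subtract (−6x²)·D = −12x⁵ + 18x⁴ − 54x³ + 48x². Remainder: −16x⁴ + 24x³ − 72x² + 64x.
Step 3: lead(−16x⁴ + 24x³ − 72x² + 64x) ÷ lead(D) = −16x⁴ ÷ 2x³ = −8x. Subtract (−8x)·D = −16x⁴ + 24x³ − 72x² + 64x. Remainder: 0.

R = [0], so D(x) is a factor of P(x). yes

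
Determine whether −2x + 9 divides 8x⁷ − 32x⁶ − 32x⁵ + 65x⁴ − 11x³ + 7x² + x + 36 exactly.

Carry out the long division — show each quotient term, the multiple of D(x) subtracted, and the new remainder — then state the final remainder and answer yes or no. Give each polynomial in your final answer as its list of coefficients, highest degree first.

Step 1: lead(8x⁷ − 32x⁶ − 32x⁵ + 65x⁴ − 11x³ + 7x² + x + 36) ÷ lead(D) = 8x⁷ ÷ −2x = −4x⁶. Subtract (−4x⁶)·D = 8x⁷ − 36x⁶. Remainder: 4x⁶ − 32x⁵ + 65x⁴ − 11x³ + 7x² + x + 36.
Step 2: lead(4x⁶ − 32x⁵ + 65x⁴ − 11x³ + 7x² + x + 36) ÷ lead(D) = 4x⁶ ÷ −2x = −2x⁵. Subtract (−2x⁵)·D = 4x⁶ − 18x⁵. Remainder: −14x⁵ + 65x⁴ − 11x³ + 7x² + x + 36.
Step 3: lead(−14x⁵ + 65x⁴ − 11x³ + 7x² + x + 36) ÷ lead(D) = −14x⁵ ÷ −2x = 7x⁴. Subtract (7x⁴)·D = −14x⁵ + 63x⁴. Remainder: 2x⁴ − 11x³ + 7x² + x + 36.
Step 4: lead(2x⁴ − 11x³ + 7x² + x + 36) ÷ lead(D) = 2x⁴ ÷ −2x = −x³. Subtract (−x³)·D = 2x⁴ − 9x³. Remainder: −2x³ + 7x² + x + 36.
Step 5: lead(−2x³ + 7x² + x + 36) ÷ lead(D) = −2x³ ÷ −2x = x². Subtract (x²)·D = −2x³ + 9x². Remainder: −2x² + x + 36.
Step 6: lead(−2x² + x + 36) ÷ lead(D) = −2x² ÷ −2x = x. Subtract (x)·D = −2x² + 9x. Remainder: −8x + 36.
Step 7: lead(−8x + 36) ÷ lead(D) = −8x ÷ −2x = 4. Subtract (4)·D = −8x + 36. Remainder: 0.

R = [0], so D(x) is a factor of P(x). yes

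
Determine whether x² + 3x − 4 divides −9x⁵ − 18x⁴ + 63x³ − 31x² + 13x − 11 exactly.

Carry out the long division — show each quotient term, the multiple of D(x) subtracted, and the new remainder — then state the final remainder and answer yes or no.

Step 1: lead(−9x⁵ − 18x⁴ + 63x³ − 31x² + 13x − 11) ÷ lead(D) = −9x⁵ ÷ x² = −9x³. Subtract (−9x³)·D = −9x⁵ − 27x⁴ + 36x³. Remainder: 9x⁴ + 27x³ − 31x² + 13x − 11.
Step 2: lead(9x⁴ + 27x³ − 31x² + 13x − 11) ÷ lead(D) = 9x⁴ ÷ x² = 9x². Subtract (9x²)·D = 9x⁴ + 27x³ − 36x². Remainder: 5x² + 13x − 11.
Step 3: lead(5x² + 13x − 11) ÷ lead(D) = 5x² ÷ x² = 5. Subtract (5)·D = 5x² + 15x − 20. Remainder: −2x + 9.

R(x) = −2x + 9, so D(x) is not a factor of P(x). no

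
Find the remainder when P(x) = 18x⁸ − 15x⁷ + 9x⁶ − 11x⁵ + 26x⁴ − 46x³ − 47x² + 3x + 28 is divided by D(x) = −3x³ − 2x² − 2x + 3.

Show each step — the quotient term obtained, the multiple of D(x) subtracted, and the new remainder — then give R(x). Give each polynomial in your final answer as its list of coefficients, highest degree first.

R = [1]

Step 1: lead(18x⁸ − 15x⁷ + 9x⁶ − 11x⁵ + 26x⁴ − 46x³ − 47x² + 3x + 28) ÷ lead(D) = 18x⁸ ÷ −3x³ = −6x⁵. Subtract (−6x⁵)·D = 18x⁸ + 12x⁷ + 12x⁶ − 18x⁵. Remainder: −27x⁷ − 3x⁶ + 7x⁵ + 26x⁴ − 46x³ − 47x² + 3x + 28.
Step 2: lead(−27x⁷ − 3x⁶ + 7x⁵ + 26x⁴ − 46x³ − 47x² + 3x + 28) ÷ lead(D) = −27x⁷ ÷ −3x³ = 9x⁴. Subtract (9x⁴)·D = −27x⁷ − 18x⁶ − 18x⁵ + 27x⁴. Remainder: 15x⁶ + 25x⁵ − x⁴ − 46x³ − 47x² + 3x + 28.
Step 3: lead(15x⁶ + 25x⁵ − x⁴ − 46x³ − 47x² + 3x + 28) ÷ lead(D) = 15x⁶ ÷ −3x³ = −5x³. Subtract (−5x³)·D = 15x⁶ + 10x⁵ + 10x⁴ − 15x³. Remainder: 15x⁵ − 11x⁴ − 31x³ − 47x² + 3x + 28.
Step 4: lead(15x⁵ − 11x⁴ − 31x³ − 47x² + 3x + 28) ÷ lead(D) = 15x⁵ ÷ −3x³ = −5x². Subtract (−5x²)·D = 15x⁵ + 10x⁴ + 10x³ − 15x². Remainder: −21x⁴ − 41x³ − 32x² + 3x + 28.
Step 5: lead(−21x⁴ − 41x³ − 32x² + 3x + 28) ÷ lead(D) = −21x⁴ ÷ −3x³ = 7x. Subtract (7x)·D = −21x⁴ − 14x³ − 14x² + 21x. Remainder: −27x³ − 18x² − 18x + 28.
Step 6: lead(−27x³ − 18x² − 18x + 28) ÷ lead(D) = −27x³ ÷ −3x³ = 9. Subtract (9)·D = −27x³ − 18x² − 18x + 27. Remainder: 1.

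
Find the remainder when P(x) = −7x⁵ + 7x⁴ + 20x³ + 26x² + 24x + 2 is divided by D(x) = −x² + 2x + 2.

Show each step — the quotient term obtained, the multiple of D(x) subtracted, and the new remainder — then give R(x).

Step 1: lead(−7x⁵ + 7x⁴ + 20x³ + 26x² + 24x + 2) ÷ lead(D) = −7x⁵ ÷ −x² = 7x³. Subtract (7x³)·D = −7x⁵ + 14x⁴ + 14x³. Remainder: −7x⁴ + 6x³ + 26x² + 24x + 2.
Step 2: lead(−7x⁴ + 6x³ + 26x² + 24x + 2) ÷ lead(D) = −7x⁴ ÷ −x² = 7x². Subtract (7x²)·D = −7x⁴ + 14x³ + 14x². Remainder: −8x³ + 12x² + 24x + 2.
Step 3: lead(−8x³ + 12x² + 24x + 2) ÷ lead(D) = −8x³ ÷ −x² = 8x. Subtract (8x)·D = −8x³ + 16x² + 16x. Remainder: −4x² + 8x + 2.
Step 4: lead(−4x² + 8x + 2) ÷ lead(D) = −4x² ÷ −x² = 4. Subtract (4)·D = −4x² + 8x + 8. Remainder: −6.

R(x) = −6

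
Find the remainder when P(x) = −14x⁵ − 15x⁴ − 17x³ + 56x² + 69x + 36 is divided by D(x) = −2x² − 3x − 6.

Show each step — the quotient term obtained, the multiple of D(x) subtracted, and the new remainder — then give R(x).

R(x) = −6

Step 1: lead(−14x⁵ − 15x⁴ − 17x³ + 56x² + 69x + 36) ÷ lead(D) = −14x⁵ ÷ −2x² = 7x³. Subtract (7x³)·D = −14x⁵ − 21x⁴ − 42x³. Remainder: 6x⁴ + 25x³ + 56x² + 69x + 36.
Step 2: lead(6x⁴ + 25x³ + 56x² + 69x + 36) ÷ lead(D) = 6x⁴ ÷ −2x² = −3x². Subtract (−3x²)·D = 6x⁴ + 9x³ + 18x². Remainder: 16x³ + 38x² + 69x + 36.
Step 3: lead(16x³ + 38x² + 69x + 36) ÷ lead(D) = 16x³ ÷ −2x² = −8x. Subtract (−8x)·D = 16x³ + 24x² + 48x. Remainder: 14x² + 21x + 36.
Step 4: lead(14x² + 21x + 36) ÷ lead(D) = 14x² ÷ −2x² = −7. Subtract (−7)·D = 14x² + 21x + 42. Remainder: −6.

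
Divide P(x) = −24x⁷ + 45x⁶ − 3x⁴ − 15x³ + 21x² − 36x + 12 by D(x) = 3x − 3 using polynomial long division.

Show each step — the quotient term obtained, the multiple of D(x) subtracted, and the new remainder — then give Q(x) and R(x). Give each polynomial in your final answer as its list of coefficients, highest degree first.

Q = [-8, 7, 7, 6, 1, 8, -4]; R = [0]

Step 1: lead(−24x⁷ + 45x⁶ − 3x⁴ − 15x³ + 21x² − 36x + 12) ÷ lead(D) = −24x⁷ ÷ 3x = −8x⁶. Subtract (−8x⁶)·D = −24x⁷ + 24x⁶. Remainder: 21x⁶ − 3x⁴ − 15x³ + 21x² − 36x + 12.
Step 2: lead(21x⁶ − 3x⁴ − 15x³ + 21x² − 36x + 12) ÷ lead(D) = 21x⁶ ÷ 3x = 7x⁵. Subtract (7x⁵)·D = 21x⁶ − 21x⁵. Remainder: 21x⁵ − 3x⁴ − 15x³ + 21x² − 36x + 12.
Step 3: lead(21x⁵ − 3x⁴ − 15x³ + 21x² − 36x + 12) ÷ lead(D) = 21x⁵ ÷ 3x = 7x⁴. Subtract (7x⁴)·D = 21x⁵ − 21x⁴. Remainder: 18x⁴ − 15x³ + 21x² − 36x + 12.
Step 4: lead(18x⁴ − 15x³ + 21x² − 36x + 12) ÷ lead(D) = 18x⁴ ÷ 3x = 6x³. Subtract (6x³)·D = 18x⁴ − 18x³. Remainder: 3x³ + 21x² − 36x + 12.
Step 5: lead(3x³ + 21x² − 36x + 12) ÷ lead(D) = 3x³ ÷ 3x = x². Subtract (x²)·D = 3x³ − 3x². Remainder: 24x² − 36x + 12.
Step 6: lead(24x² − 36x + 12) ÷ lead(D) = 24x² ÷ 3x = 8x. Subtract (8x)·D = 24x² − 24x. Remainder: −12x + 12.
Step 7: lead(−12x + 12) ÷ lead(D) = −12x ÷ 3x = −4. Subtract (−4)·D = −12x + 12. Remainder: 0.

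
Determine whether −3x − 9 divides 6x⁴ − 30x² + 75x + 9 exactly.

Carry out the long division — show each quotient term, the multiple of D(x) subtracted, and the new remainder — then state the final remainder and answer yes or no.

Step 1: lead(6x⁴ − 30x² + 75x + 9) ÷ lead(D) = 6x⁴ ÷ −3x = −2x³. Subtract (−2x³)·D = 6x⁴ + 18x³. Remainder: −18x³ − 30x² + 75x + 9.
Step 2: lead(−18x³ − 30x² + 75x + 9) ÷ lead(D) = −18x³ ÷ −3x = 6x². Subtract (6x²)·D = −18x³ − 54x². Remainder: 24x² + 75x + 9.
Step 3: lead(24x² + 75x + 9) ÷ lead(D) = 24x² ÷ −3x = −8x. Subtract (−8x)·D = 24x² + 72x. Remainder: 3x + 9.
Step 4: lead(3x + 9) ÷ lead(D) = 3x ÷ −3x = −1. Subtract (−1)·D = 3x + 9. Remainder: 0.

R(x) = 0, so D(x) is a factor of P(x). yes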